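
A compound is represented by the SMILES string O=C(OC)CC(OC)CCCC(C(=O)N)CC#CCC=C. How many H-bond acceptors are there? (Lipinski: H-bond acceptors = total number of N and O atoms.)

N atoms: 1; O atoms: 4.
Lipinski HBA = 1 + 4 = 5.

5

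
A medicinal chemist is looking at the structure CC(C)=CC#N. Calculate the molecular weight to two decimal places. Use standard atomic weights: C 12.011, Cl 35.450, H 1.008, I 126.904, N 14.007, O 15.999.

81.12 g/mol

First, the molecular formula is C5H7N (counting implicit H from valence).
  C: 5 × 12.011 = 60.055
  H: 7 × 1.008 = 7.056
  N: 1 × 14.007 = 14.007
Sum: 5×12.011 + 7×1.008 + 1×14.007 = 81.118 → 81.12 g/mol.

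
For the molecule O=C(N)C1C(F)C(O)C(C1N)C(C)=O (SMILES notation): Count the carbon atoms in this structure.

Count every carbon token in the SMILES (each C, including those in ring-closure positions and inside branches).
Carbon count: 8.

8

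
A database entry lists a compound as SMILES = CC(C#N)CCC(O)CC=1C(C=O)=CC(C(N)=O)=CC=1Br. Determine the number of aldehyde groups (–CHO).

The aldehyde motif appears at heavy-atom position 12 in the SMILES.
Other groups present: 1 amide, 1 hydroxyl, 1 nitrile.
Aldehyde count: 1.

1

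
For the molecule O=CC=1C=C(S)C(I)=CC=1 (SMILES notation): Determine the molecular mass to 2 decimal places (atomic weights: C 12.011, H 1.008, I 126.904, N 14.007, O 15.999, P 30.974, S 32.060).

First, the molecular formula is C7H5IOS (counting implicit H from valence).
  C: 7 × 12.011 = 84.077
  H: 5 × 1.008 = 5.040
  I: 1 × 126.904 = 126.904
  O: 1 × 15.999 = 15.999
  S: 1 × 32.060 = 32.060
Sum: 7×12.011 + 5×1.008 + 1×126.904 + 1×15.999 + 1×32.060 = 264.080 → 264.08 g/mol.

264.08 g/mol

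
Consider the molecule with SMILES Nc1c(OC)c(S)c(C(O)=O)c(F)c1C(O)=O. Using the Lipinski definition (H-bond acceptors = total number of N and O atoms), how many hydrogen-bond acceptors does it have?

N atoms: 1; O atoms: 5.
Lipinski HBA = 1 + 5 = 6.

6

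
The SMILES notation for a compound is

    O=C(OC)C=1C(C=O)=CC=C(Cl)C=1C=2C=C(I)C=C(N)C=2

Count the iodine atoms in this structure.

Scan the SMILES for I atoms (remember two-letter symbols like Cl and Br are single atoms).
Iodine count: 1.

1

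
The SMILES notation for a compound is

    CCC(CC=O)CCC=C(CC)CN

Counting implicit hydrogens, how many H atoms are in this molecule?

23

Walk through each heavy atom and fill implicit hydrogens from standard valence (C 4, N 3, O 2, S 2, halogen 1):
  atom 1: C, bond orders sum to 1 (valence 4) → 3 H
  atom 2: C, bond orders sum to 2 (valence 4) → 2 H
  atom 3: C, bond orders sum to 3 (valence 4) → 1 H
  atom 4: C, bond orders sum to 2 (valence 4) → 2 H
  atom 5: C, bond orders sum to 3 (valence 4) → 1 H
  atom 6: O, bond orders sum to 2 (valence 2) → 0 H
  atom 7: C, bond orders sum to 2 (valence 4) → 2 H
  atom 8: C, bond orders sum to 2 (valence 4) → 2 H
  atom 9: C, bond orders sum to 3 (valence 4) → 1 H
  atom 10: C, bond orders sum to 4 (valence 4) → 0 H
  atom 11: C, bond orders sum to 2 (valence 4) → 2 H
  atom 12: C, bond orders sum to 1 (valence 4) → 3 H
  atom 13: C, bond orders sum to 2 (valence 4) → 2 H
  atom 14: N, bond orders sum to 1 (valence 3) → 2 H
Total hydrogens: 23.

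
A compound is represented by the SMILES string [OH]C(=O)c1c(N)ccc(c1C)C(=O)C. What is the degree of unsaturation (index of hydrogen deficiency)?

Molecular formula: C10H11NO3.
DoU = (2C + 2 + N − H − X) / 2, where X is the halogen count and O/S are ignored.
    = (2·10 + 2 + 1 − 11 − 0) / 2 = 12 / 2 = 6.

6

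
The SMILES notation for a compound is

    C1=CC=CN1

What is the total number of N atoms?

1

Scan the SMILES for N atoms (remember two-letter symbols like Cl and Br are single atoms).
Nitrogen count: 1.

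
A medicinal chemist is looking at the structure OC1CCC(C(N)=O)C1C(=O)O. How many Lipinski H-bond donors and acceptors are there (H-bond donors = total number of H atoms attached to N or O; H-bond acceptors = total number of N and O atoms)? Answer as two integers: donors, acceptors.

Donors: find every N or O and count the H atoms it carries.
  atom 1 (O): bond orders sum to 1 → 1 H
  atom 7 (N): bond orders sum to 1 → 2 H
  atom 8 (O): bond orders sum to 2 → 0 H
  atom 11 (O): bond orders sum to 2 → 0 H
  atom 12 (O): bond orders sum to 1 → 1 H
Lipinski HBD = 4.
Acceptors: N atoms = 1, O atoms = 4 → HBA = 5.

4, 5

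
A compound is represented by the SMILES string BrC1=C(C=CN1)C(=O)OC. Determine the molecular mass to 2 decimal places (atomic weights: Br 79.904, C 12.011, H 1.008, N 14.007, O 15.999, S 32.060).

First, the molecular formula is C6H6BrNO2 (counting implicit H from valence).
  Br: 1 × 79.904 = 79.904
  C: 6 × 12.011 = 72.066
  H: 6 × 1.008 = 6.048
  N: 1 × 14.007 = 14.007
  O: 2 × 15.999 = 31.998
Sum: 1×79.904 + 6×12.011 + 6×1.008 + 1×14.007 + 2×15.999 = 204.023 → 204.02 g/mol.

204.02 g/mol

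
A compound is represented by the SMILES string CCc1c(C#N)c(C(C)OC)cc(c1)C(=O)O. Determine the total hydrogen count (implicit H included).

Walk through each heavy atom and fill implicit hydrogens from standard valence (C 4, N 3, O 2, S 2, halogen 1); for lowercase aromatic atoms, an aromatic c carries 1 H when it has two neighbours and 0 H with three, and aromatic n carries 0 H:
  atom 1: C, bond orders sum to 1 (valence 4) → 3 H
  atom 2: C, bond orders sum to 2 (valence 4) → 2 H
  atom 3: aromatic c, 3 neighbours → 0 H
  atom 4: aromatic c, 3 neighbours → 0 H
  atom 5: C, bond orders sum to 4 (valence 4) → 0 H
  atom 6: N, bond orders sum to 3 (valence 3) → 0 H
  atom 7: aromatic c, 3 neighbours → 0 H
  atom 8: C, bond orders sum to 3 (valence 4) → 1 H
  atom 9: C, bond orders sum to 1 (valence 4) → 3 H
  atom 10: O, bond orders sum to 2 (valence 2) → 0 H
  atom 11: C, bond orders sum to 1 (valence 4) → 3 H
  atom 12: aromatic c, 2 neighbours → 1 H
  atom 13: aromatic c, 3 neighbours → 0 H
  atom 14: aromatic c, 2 neighbours → 1 H
  atom 15: C, bond orders sum to 4 (valence 4) → 0 H
  atom 16: O, bond orders sum to 2 (valence 2) → 0 H
  atom 17: O, bond orders sum to 1 (valence 2) → 1 H
Total hydrogens: 15.

15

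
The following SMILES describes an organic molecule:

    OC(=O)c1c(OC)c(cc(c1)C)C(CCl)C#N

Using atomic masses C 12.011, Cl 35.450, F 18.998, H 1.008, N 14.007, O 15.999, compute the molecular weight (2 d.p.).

First, the molecular formula is C12H12ClNO3 (counting implicit H from valence).
  C: 12 × 12.011 = 144.132
  Cl: 1 × 35.450 = 35.450
  H: 12 × 1.008 = 12.096
  N: 1 × 14.007 = 14.007
  O: 3 × 15.999 = 47.997
Sum: 12×12.011 + 1×35.450 + 12×1.008 + 1×14.007 + 3×15.999 = 253.682 → 253.68 g/mol.

253.68 g/mol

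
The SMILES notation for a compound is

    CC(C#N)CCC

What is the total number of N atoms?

1

Scan the SMILES for N atoms (remember two-letter symbols like Cl and Br are single atoms).
Nitrogen count: 1.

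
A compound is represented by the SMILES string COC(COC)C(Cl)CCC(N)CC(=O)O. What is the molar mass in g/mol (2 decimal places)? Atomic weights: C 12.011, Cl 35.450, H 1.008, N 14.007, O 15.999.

First, the molecular formula is C10H20ClNO4 (counting implicit H from valence).
  C: 10 × 12.011 = 120.110
  Cl: 1 × 35.450 = 35.450
  H: 20 × 1.008 = 20.160
  N: 1 × 14.007 = 14.007
  O: 4 × 15.999 = 63.996
Sum: 10×12.011 + 1×35.450 + 20×1.008 + 1×14.007 + 4×15.999 = 253.723 → 253.72 g/mol.

253.72 g/mol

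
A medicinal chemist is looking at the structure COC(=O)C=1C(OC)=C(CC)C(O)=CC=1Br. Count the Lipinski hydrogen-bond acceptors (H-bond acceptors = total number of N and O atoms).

N atoms: 0; O atoms: 4.
Lipinski HBA = 0 + 4 = 4.

4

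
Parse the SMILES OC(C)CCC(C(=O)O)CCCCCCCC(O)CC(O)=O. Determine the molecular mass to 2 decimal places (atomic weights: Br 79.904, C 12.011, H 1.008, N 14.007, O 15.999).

First, the molecular formula is C16H30O6 (counting implicit H from valence).
  C: 16 × 12.011 = 192.176
  H: 30 × 1.008 = 30.240
  O: 6 × 15.999 = 95.994
Sum: 16×12.011 + 30×1.008 + 6×15.999 = 318.410 → 318.41 g/mol.

318.41 g/mol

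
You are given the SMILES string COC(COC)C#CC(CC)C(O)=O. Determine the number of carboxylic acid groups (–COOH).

1

The carboxylic acid motif appears at heavy-atom position 12 in the SMILES.
Other groups present: 1 alkyne, 2 ether.
Carboxylic acid count: 1.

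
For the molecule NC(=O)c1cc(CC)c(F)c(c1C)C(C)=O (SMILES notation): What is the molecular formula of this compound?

C12H14FNO2

Walk through each heavy atom and fill implicit hydrogens from standard valence (C 4, N 3, O 2, S 2, halogen 1); for lowercase aromatic atoms, an aromatic c carries 1 H when it has two neighbours and 0 H with three, and aromatic n carries 0 H:
  atom 1: N, bond orders sum to 1 (valence 3) → 2 H
  atom 2: C, bond orders sum to 4 (valence 4) → 0 H
  atom 3: O, bond orders sum to 2 (valence 2) → 0 H
  atom 4: aromatic c, 3 neighbours → 0 H
  atom 5: aromatic c, 2 neighbours → 1 H
  atom 6: aromatic c, 3 neighbours → 0 H
  atom 7: C, bond orders sum to 2 (valence 4) → 2 H
  atom 8: C, bond orders sum to 1 (valence 4) → 3 H
  atom 9: aromatic c, 3 neighbours → 0 H
  atom 10: F (halogen, monovalent) → 0 H
  atom 11: aromatic c, 3 neighbours → 0 H
  atom 12: aromatic c, 3 neighbours → 0 H
  atom 13: C, bond orders sum to 1 (valence 4) → 3 H
  atom 14: C, bond orders sum to 4 (valence 4) → 0 H
  atom 15: C, bond orders sum to 1 (valence 4) → 3 H
  atom 16: O, bond orders sum to 2 (valence 2) → 0 H
Totals → C:12, H:14, F:1, N:1, O:2.
In Hill order: C12H14FNO2.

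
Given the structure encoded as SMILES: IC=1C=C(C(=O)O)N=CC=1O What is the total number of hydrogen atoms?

Walk through each heavy atom and fill implicit hydrogens from standard valence (C 4, N 3, O 2, S 2, halogen 1):
  atom 1: I (halogen, monovalent) → 0 H
  atom 2: C, bond orders sum to 4 (valence 4) → 0 H
  atom 3: C, bond orders sum to 3 (valence 4) → 1 H
  atom 4: C, bond orders sum to 4 (valence 4) → 0 H
  atom 5: C, bond orders sum to 4 (valence 4) → 0 H
  atom 6: O, bond orders sum to 2 (valence 2) → 0 H
  atom 7: O, bond orders sum to 1 (valence 2) → 1 H
  atom 8: N, bond orders sum to 3 (valence 3) → 0 H
  atom 9: C, bond orders sum to 3 (valence 4) → 1 H
  atom 10: C, bond orders sum to 4 (valence 4) → 0 H
  atom 11: O, bond orders sum to 1 (valence 2) → 1 H
Total hydrogens: 4.

4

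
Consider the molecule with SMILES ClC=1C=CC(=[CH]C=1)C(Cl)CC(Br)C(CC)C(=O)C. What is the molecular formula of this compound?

Walk through each heavy atom and fill implicit hydrogens from standard valence (C 4, N 3, O 2, S 2, halogen 1):
  atom 1: Cl (halogen, monovalent) → 0 H
  atom 2: C, bond orders sum to 4 (valence 4) → 0 H
  atom 3: C, bond orders sum to 3 (valence 4) → 1 H
  atom 4: C, bond orders sum to 3 (valence 4) → 1 H
  atom 5: C, bond orders sum to 4 (valence 4) → 0 H
  atom 6: C with explicit H count 1
  atom 7: C, bond orders sum to 3 (valence 4) → 1 H
  atom 8: C, bond orders sum to 3 (valence 4) → 1 H
  atom 9: Cl (halogen, monovalent) → 0 H
  atom 10: C, bond orders sum to 2 (valence 4) → 2 H
  atom 11: C, bond orders sum to 3 (valence 4) → 1 H
  atom 12: Br (halogen, monovalent) → 0 H
  atom 13: C, bond orders sum to 3 (valence 4) → 1 H
  atom 14: C, bond orders sum to 2 (valence 4) → 2 H
  atom 15: C, bond orders sum to 1 (valence 4) → 3 H
  atom 16: C, bond orders sum to 4 (valence 4) → 0 H
  atom 17: O, bond orders sum to 2 (valence 2) → 0 H
  atom 18: C, bond orders sum to 1 (valence 4) → 3 H
Totals → C:14, H:17, Br:1, Cl:2, O:1.
In Hill order: C14H17BrCl2O.

C14H17BrCl2O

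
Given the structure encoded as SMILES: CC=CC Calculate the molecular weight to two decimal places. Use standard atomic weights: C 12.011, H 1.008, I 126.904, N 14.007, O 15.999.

56.11 g/mol

First, the molecular formula is C4H8 (counting implicit H from valence).
  C: 4 × 12.011 = 48.044
  H: 8 × 1.008 = 8.064
Sum: 4×12.011 + 8×1.008 = 56.108 → 56.11 g/mol.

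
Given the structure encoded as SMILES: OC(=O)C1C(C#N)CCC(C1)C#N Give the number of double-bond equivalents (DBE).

Degree of unsaturation = (number of rings) + (number of π bonds).
Ring closures in the SMILES: 1.
π bonds: 1 double bond (each 1 DoU), 2 triple bonds (each 2 DoU) → 5 DoU from unsaturation.
Total DoU = 1 + 5 = 6.

6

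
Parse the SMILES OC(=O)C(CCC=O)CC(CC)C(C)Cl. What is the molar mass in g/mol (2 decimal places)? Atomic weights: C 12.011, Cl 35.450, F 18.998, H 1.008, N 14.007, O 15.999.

234.72 g/mol

First, the molecular formula is C11H19ClO3 (counting implicit H from valence).
  C: 11 × 12.011 = 132.121
  Cl: 1 × 35.450 = 35.450
  H: 19 × 1.008 = 19.152
  O: 3 × 15.999 = 47.997
Sum: 11×12.011 + 1×35.450 + 19×1.008 + 3×15.999 = 234.720 → 234.72 g/mol.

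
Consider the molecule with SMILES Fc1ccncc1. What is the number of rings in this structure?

1

In SMILES, each pair of matching ring-closure digits denotes one ring-closing bond; the number of such bonds equals the number of independent rings.
Ring-closure bonds here: 1.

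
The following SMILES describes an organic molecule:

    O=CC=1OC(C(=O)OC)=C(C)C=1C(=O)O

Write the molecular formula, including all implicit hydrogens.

C9H8O6

Walk through each heavy atom and fill implicit hydrogens from standard valence (C 4, N 3, O 2, S 2, halogen 1):
  atom 1: O, bond orders sum to 2 (valence 2) → 0 H
  atom 2: C, bond orders sum to 3 (valence 4) → 1 H
  atom 3: C, bond orders sum to 4 (valence 4) → 0 H
  atom 4: O, bond orders sum to 2 (valence 2) → 0 H
  atom 5: C, bond orders sum to 4 (valence 4) → 0 H
  atom 6: C, bond orders sum to 4 (valence 4) → 0 H
  atom 7: O, bond orders sum to 2 (valence 2) → 0 H
  atom 8: O, bond orders sum to 2 (valence 2) → 0 H
  atom 9: C, bond orders sum to 1 (valence 4) → 3 H
  atom 10: C, bond orders sum to 4 (valence 4) → 0 H
  atom 11: C, bond orders sum to 1 (valence 4) → 3 H
  atom 12: C, bond orders sum to 4 (valence 4) → 0 H
  atom 13: C, bond orders sum to 4 (valence 4) → 0 H
  atom 14: O, bond orders sum to 2 (valence 2) → 0 H
  atom 15: O, bond orders sum to 1 (valence 2) → 1 H
Totals → C:9, H:8, O:6.
In Hill order: C9H8O6.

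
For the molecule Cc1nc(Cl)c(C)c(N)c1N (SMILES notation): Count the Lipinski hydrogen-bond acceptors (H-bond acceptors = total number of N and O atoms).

3

N atoms: 3; O atoms: 0.
Lipinski HBA = 3 + 0 = 3.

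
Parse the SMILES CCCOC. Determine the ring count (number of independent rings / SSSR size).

0

In SMILES, each pair of matching ring-closure digits denotes one ring-closing bond; the number of such bonds equals the number of independent rings.
Ring-closure bonds here: 0.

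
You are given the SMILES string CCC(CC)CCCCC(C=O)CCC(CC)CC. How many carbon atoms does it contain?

18

Count every carbon token in the SMILES (each C, including those in ring-closure positions and inside branches).
Carbon count: 18.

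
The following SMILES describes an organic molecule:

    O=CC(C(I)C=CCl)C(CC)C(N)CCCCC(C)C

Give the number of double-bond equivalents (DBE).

Degree of unsaturation = (number of rings) + (number of π bonds).
Ring closures in the SMILES: 0.
π bonds: 2 double bonds (each 1 DoU) → 2 DoU from unsaturation.
Total DoU = 0 + 2 = 2.

2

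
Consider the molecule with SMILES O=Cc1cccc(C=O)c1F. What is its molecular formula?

Walk through each heavy atom and fill implicit hydrogens from standard valence (C 4, N 3, O 2, S 2, halogen 1); for lowercase aromatic atoms, an aromatic c carries 1 H when it has two neighbours and 0 H with three, and aromatic n carries 0 H:
  atom 1: O, bond orders sum to 2 (valence 2) → 0 H
  atom 2: C, bond orders sum to 3 (valence 4) → 1 H
  atom 3: aromatic c, 3 neighbours → 0 H
  atom 4: aromatic c, 2 neighbours → 1 H
  atom 5: aromatic c, 2 neighbours → 1 H
  atom 6: aromatic c, 2 neighbours → 1 H
  atom 7: aromatic c, 3 neighbours → 0 H
  atom 8: C, bond orders sum to 3 (valence 4) → 1 H
  atom 9: O, bond orders sum to 2 (valence 2) → 0 H
  atom 10: aromatic c, 3 neighbours → 0 H
  atom 11: F (halogen, monovalent) → 0 H
Totals → C:8, H:5, F:1, O:2.
In Hill order: C8H5FO2.

C8H5FO2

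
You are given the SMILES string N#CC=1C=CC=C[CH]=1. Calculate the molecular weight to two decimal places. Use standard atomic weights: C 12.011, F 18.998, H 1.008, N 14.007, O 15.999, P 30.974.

First, the molecular formula is C7H5N (counting implicit H from valence).
  C: 7 × 12.011 = 84.077
  H: 5 × 1.008 = 5.040
  N: 1 × 14.007 = 14.007
Sum: 7×12.011 + 5×1.008 + 1×14.007 = 103.124 → 103.12 g/mol.

103.12 g/mol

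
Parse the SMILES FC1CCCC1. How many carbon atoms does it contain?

Count every carbon token in the SMILES (each C, including those in ring-closure positions and inside branches).
Carbon count: 5.

5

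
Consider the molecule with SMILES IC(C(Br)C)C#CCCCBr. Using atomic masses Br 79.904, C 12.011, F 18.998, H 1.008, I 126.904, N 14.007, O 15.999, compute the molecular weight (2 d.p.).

First, the molecular formula is C8H11Br2I (counting implicit H from valence).
  Br: 2 × 79.904 = 159.808
  C: 8 × 12.011 = 96.088
  H: 11 × 1.008 = 11.088
  I: 1 × 126.904 = 126.904
Sum: 2×79.904 + 8×12.011 + 11×1.008 + 1×126.904 = 393.888 → 393.89 g/mol.

393.89 g/mol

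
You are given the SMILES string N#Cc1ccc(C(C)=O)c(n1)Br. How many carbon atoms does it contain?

8

Count every carbon token in the SMILES (each C, including those in ring-closure positions and inside branches).
Carbon count: 8.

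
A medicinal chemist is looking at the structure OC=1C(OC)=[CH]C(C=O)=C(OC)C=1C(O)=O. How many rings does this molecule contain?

1

In SMILES, each pair of matching ring-closure digits denotes one ring-closing bond; the number of such bonds equals the number of independent rings.
Ring-closure bonds here: 1.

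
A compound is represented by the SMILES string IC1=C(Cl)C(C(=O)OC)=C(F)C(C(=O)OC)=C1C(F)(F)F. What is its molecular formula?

C11H6ClF4IO4

Walk through each heavy atom and fill implicit hydrogens from standard valence (C 4, N 3, O 2, S 2, halogen 1):
  atom 1: I (halogen, monovalent) → 0 H
  atom 2: C, bond orders sum to 4 (valence 4) → 0 H
  atom 3: C, bond orders sum to 4 (valence 4) → 0 H
  atom 4: Cl (halogen, monovalent) → 0 H
  atom 5: C, bond orders sum to 4 (valence 4) → 0 H
  atom 6: C, bond orders sum to 4 (valence 4) → 0 H
  atom 7: O, bond orders sum to 2 (valence 2) → 0 H
  atom 8: O, bond orders sum to 2 (valence 2) → 0 H
  atom 9: C, bond orders sum to 1 (valence 4) → 3 H
  atom 10: C, bond orders sum to 4 (valence 4) → 0 H
  atom 11: F (halogen, monovalent) → 0 H
  atom 12: C, bond orders sum to 4 (valence 4) → 0 H
  atom 13: C, bond orders sum to 4 (valence 4) → 0 H
  atom 14: O, bond orders sum to 2 (valence 2) → 0 H
  atom 15: O, bond orders sum to 2 (valence 2) → 0 H
  atom 16: C, bond orders sum to 1 (valence 4) → 3 H
  atom 17: C, bond orders sum to 4 (valence 4) → 0 H
  atom 18: C, bond orders sum to 4 (valence 4) → 0 H
  atom 19: F (halogen, monovalent) → 0 H
  atom 20: F (halogen, monovalent) → 0 H
  atom 21: F (halogen, monovalent) → 0 H
Totals → C:11, H:6, Cl:1, F:4, I:1, O:4.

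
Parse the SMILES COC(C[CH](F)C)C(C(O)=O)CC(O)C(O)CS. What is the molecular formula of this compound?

C11H21FO5S

Walk through each heavy atom and fill implicit hydrogens from standard valence (C 4, N 3, O 2, S 2, halogen 1):
  atom 1: C, bond orders sum to 1 (valence 4) → 3 H
  atom 2: O, bond orders sum to 2 (valence 2) → 0 H
  atom 3: C, bond orders sum to 3 (valence 4) → 1 H
  atom 4: C, bond orders sum to 2 (valence 4) → 2 H
  atom 5: C with explicit H count 1
  atom 6: F (halogen, monovalent) → 0 H
  atom 7: C, bond orders sum to 1 (valence 4) → 3 H
  atom 8: C, bond orders sum to 3 (valence 4) → 1 H
  atom 9: C, bond orders sum to 4 (valence 4) → 0 H
  atom 10: O, bond orders sum to 1 (valence 2) → 1 H
  atom 11: O, bond orders sum to 2 (valence 2) → 0 H
  atom 12: C, bond orders sum to 2 (valence 4) → 2 H
  atom 13: C, bond orders sum to 3 (valence 4) → 1 H
  atom 14: O, bond orders sum to 1 (valence 2) → 1 H
  atom 15: C, bond orders sum to 3 (valence 4) → 1 H
  atom 16: O, bond orders sum to 1 (valence 2) → 1 H
  atom 17: C, bond orders sum to 2 (valence 4) → 2 H
  atom 18: S, bond orders sum to 1 (valence 2) → 1 H
Totals → C:11, H:21, F:1, O:5, S:1.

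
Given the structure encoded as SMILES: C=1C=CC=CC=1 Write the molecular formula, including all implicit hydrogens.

C6H6

Walk through each heavy atom and fill implicit hydrogens from standard valence (C 4, N 3, O 2, S 2, halogen 1):
  atom 1: C, bond orders sum to 3 (valence 4) → 1 H
  atom 2: C, bond orders sum to 3 (valence 4) → 1 H
  atom 3: C, bond orders sum to 3 (valence 4) → 1 H
  atom 4: C, bond orders sum to 3 (valence 4) → 1 H
  atom 5: C, bond orders sum to 3 (valence 4) → 1 H
  atom 6: C, bond orders sum to 3 (valence 4) → 1 H
Totals → C:6, H:6.
In Hill order: C6H6.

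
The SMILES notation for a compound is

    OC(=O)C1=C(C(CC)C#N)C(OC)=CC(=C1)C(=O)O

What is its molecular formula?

Walk through each heavy atom and fill implicit hydrogens from standard valence (C 4, N 3, O 2, S 2, halogen 1):
  atom 1: O, bond orders sum to 1 (valence 2) → 1 H
  atom 2: C, bond orders sum to 4 (valence 4) → 0 H
  atom 3: O, bond orders sum to 2 (valence 2) → 0 H
  atom 4: C, bond orders sum to 4 (valence 4) → 0 H
  atom 5: C, bond orders sum to 4 (valence 4) → 0 H
  atom 6: C, bond orders sum to 3 (valence 4) → 1 H
  atom 7: C, bond orders sum to 2 (valence 4) → 2 H
  atom 8: C, bond orders sum to 1 (valence 4) → 3 H
  atom 9: C, bond orders sum to 4 (valence 4) → 0 H
  atom 10: N, bond orders sum to 3 (valence 3) → 0 H
  atom 11: C, bond orders sum to 4 (valence 4) → 0 H
  atom 12: O, bond orders sum to 2 (valence 2) → 0 H
  atom 13: C, bond orders sum to 1 (valence 4) → 3 H
  atom 14: C, bond orders sum to 3 (valence 4) → 1 H
  atom 15: C, bond orders sum to 4 (valence 4) → 0 H
  atom 16: C, bond orders sum to 3 (valence 4) → 1 H
  atom 17: C, bond orders sum to 4 (valence 4) → 0 H
  atom 18: O, bond orders sum to 2 (valence 2) → 0 H
  atom 19: O, bond orders sum to 1 (valence 2) → 1 H
Totals → C:13, H:13, N:1, O:5.
In Hill order: C13H13NO5.

C13H13NO5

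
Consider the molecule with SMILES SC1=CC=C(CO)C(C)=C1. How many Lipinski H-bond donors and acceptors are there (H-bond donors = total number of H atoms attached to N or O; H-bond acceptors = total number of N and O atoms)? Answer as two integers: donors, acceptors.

Donors: find every N or O and count the H atoms it carries.
  atom 7 (O): bond orders sum to 1 → 1 H
Lipinski HBD = 1.
Acceptors: N atoms = 0, O atoms = 1 → HBA = 1.

1, 1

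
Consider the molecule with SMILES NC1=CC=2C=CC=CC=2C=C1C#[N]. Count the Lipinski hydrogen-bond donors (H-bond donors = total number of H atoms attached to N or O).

2

Donors: find every N or O and count the H atoms it carries.
  atom 1 (N): bond orders sum to 1 → 2 H
  atom 13 (N): bond orders sum to 3 → 0 H
Lipinski HBD = 2.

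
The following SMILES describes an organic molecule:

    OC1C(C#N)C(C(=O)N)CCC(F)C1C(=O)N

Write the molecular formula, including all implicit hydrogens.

C10H14FN3O3

Walk through each heavy atom and fill implicit hydrogens from standard valence (C 4, N 3, O 2, S 2, halogen 1):
  atom 1: O, bond orders sum to 1 (valence 2) → 1 H
  atom 2: C, bond orders sum to 3 (valence 4) → 1 H
  atom 3: C, bond orders sum to 3 (valence 4) → 1 H
  atom 4: C, bond orders sum to 4 (valence 4) → 0 H
  atom 5: N, bond orders sum to 3 (valence 3) → 0 H
  atom 6: C, bond orders sum to 3 (valence 4) → 1 H
  atom 7: C, bond orders sum to 4 (valence 4) → 0 H
  atom 8: O, bond orders sum to 2 (valence 2) → 0 H
  atom 9: N, bond orders sum to 1 (valence 3) → 2 H
  atom 10: C, bond orders sum to 2 (valence 4) → 2 H
  atom 11: C, bond orders sum to 2 (valence 4) → 2 H
  atom 12: C, bond orders sum to 3 (valence 4) → 1 H
  atom 13: F (halogen, monovalent) → 0 H
  atom 14: C, bond orders sum to 3 (valence 4) → 1 H
  atom 15: C, bond orders sum to 4 (valence 4) → 0 H
  atom 16: O, bond orders sum to 2 (valence 2) → 0 H
  atom 17: N, bond orders sum to 1 (valence 3) → 2 H
Totals → C:10, H:14, F:1, N:3, O:3.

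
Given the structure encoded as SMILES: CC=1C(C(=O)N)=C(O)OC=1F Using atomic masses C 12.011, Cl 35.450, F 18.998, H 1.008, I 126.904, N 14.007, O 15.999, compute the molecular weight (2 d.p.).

159.12 g/mol

First, the molecular formula is C6H6FNO3 (counting implicit H from valence).
  C: 6 × 12.011 = 72.066
  F: 1 × 18.998 = 18.998
  H: 6 × 1.008 = 6.048
  N: 1 × 14.007 = 14.007
  O: 3 × 15.999 = 47.997
Sum: 6×12.011 + 1×18.998 + 6×1.008 + 1×14.007 + 3×15.999 = 159.116 → 159.12 g/mol.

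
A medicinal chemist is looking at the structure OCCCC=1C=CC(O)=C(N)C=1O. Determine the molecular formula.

Walk through each heavy atom and fill implicit hydrogens from standard valence (C 4, N 3, O 2, S 2, halogen 1):
  atom 1: O, bond orders sum to 1 (valence 2) → 1 H
  atom 2: C, bond orders sum to 2 (valence 4) → 2 H
  atom 3: C, bond orders sum to 2 (valence 4) → 2 H
  atom 4: C, bond orders sum to 2 (valence 4) → 2 H
  atom 5: C, bond orders sum to 4 (valence 4) → 0 H
  atom 6: C, bond orders sum to 3 (valence 4) → 1 H
  atom 7: C, bond orders sum to 3 (valence 4) → 1 H
  atom 8: C, bond orders sum to 4 (valence 4) → 0 H
  atom 9: O, bond orders sum to 1 (valence 2) → 1 H
  atom 10: C, bond orders sum to 4 (valence 4) → 0 H
  atom 11: N, bond orders sum to 1 (valence 3) → 2 H
  atom 12: C, bond orders sum to 4 (valence 4) → 0 H
  atom 13: O, bond orders sum to 1 (valence 2) → 1 H
Totals → C:9, H:13, N:1, O:3.
In Hill order: C9H13NO3.

C9H13NO3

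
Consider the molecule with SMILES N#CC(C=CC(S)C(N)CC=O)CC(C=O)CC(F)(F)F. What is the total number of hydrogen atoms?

Walk through each heavy atom and fill implicit hydrogens from standard valence (C 4, N 3, O 2, S 2, halogen 1):
  atom 1: N, bond orders sum to 3 (valence 3) → 0 H
  atom 2: C, bond orders sum to 4 (valence 4) → 0 H
  atom 3: C, bond orders sum to 3 (valence 4) → 1 H
  atom 4: C, bond orders sum to 3 (valence 4) → 1 H
  atom 5: C, bond orders sum to 3 (valence 4) → 1 H
  atom 6: C, bond orders sum to 3 (valence 4) → 1 H
  atom 7: S, bond orders sum to 1 (valence 2) → 1 H
  atom 8: C, bond orders sum to 3 (valence 4) → 1 H
  atom 9: N, bond orders sum to 1 (valence 3) → 2 H
  atom 10: C, bond orders sum to 2 (valence 4) → 2 H
  atom 11: C, bond orders sum to 3 (valence 4) → 1 H
  atom 12: O, bond orders sum to 2 (valence 2) → 0 H
  atom 13: C, bond orders sum to 2 (valence 4) → 2 H
  atom 14: C, bond orders sum to 3 (valence 4) → 1 H
  atom 15: C, bond orders sum to 3 (valence 4) → 1 H
  atom 16: O, bond orders sum to 2 (valence 2) → 0 H
  atom 17: C, bond orders sum to 2 (valence 4) → 2 H
  atom 18: C, bond orders sum to 4 (valence 4) → 0 H
  atom 19: F (halogen, monovalent) → 0 H
  atom 20: F (halogen, monovalent) → 0 H
  atom 21: F (halogen, monovalent) → 0 H
Total hydrogens: 17.

17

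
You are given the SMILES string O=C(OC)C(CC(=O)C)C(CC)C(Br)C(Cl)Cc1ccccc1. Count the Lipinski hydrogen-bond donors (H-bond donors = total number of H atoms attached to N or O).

Donors: find every N or O and count the H atoms it carries.
  atom 1 (O): bond orders sum to 2 → 0 H
  atom 3 (O): bond orders sum to 2 → 0 H
  atom 8 (O): bond orders sum to 2 → 0 H
Lipinski HBD = 0.

0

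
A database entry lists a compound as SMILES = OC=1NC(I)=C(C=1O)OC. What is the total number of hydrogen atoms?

6

Walk through each heavy atom and fill implicit hydrogens from standard valence (C 4, N 3, O 2, S 2, halogen 1):
  atom 1: O, bond orders sum to 1 (valence 2) → 1 H
  atom 2: C, bond orders sum to 4 (valence 4) → 0 H
  atom 3: N, bond orders sum to 2 (valence 3) → 1 H
  atom 4: C, bond orders sum to 4 (valence 4) → 0 H
  atom 5: I (halogen, monovalent) → 0 H
  atom 6: C, bond orders sum to 4 (valence 4) → 0 H
  atom 7: C, bond orders sum to 4 (valence 4) → 0 H
  atom 8: O, bond orders sum to 1 (valence 2) → 1 H
  atom 9: O, bond orders sum to 2 (valence 2) → 0 H
  atom 10: C, bond orders sum to 1 (valence 4) → 3 H
Total hydrogens: 6.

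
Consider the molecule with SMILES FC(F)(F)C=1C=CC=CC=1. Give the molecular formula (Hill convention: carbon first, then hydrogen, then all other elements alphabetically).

C7H5F3

Walk through each heavy atom and fill implicit hydrogens from standard valence (C 4, N 3, O 2, S 2, halogen 1):
  atom 1: F (halogen, monovalent) → 0 H
  atom 2: C, bond orders sum to 4 (valence 4) → 0 H
  atom 3: F (halogen, monovalent) → 0 H
  atom 4: F (halogen, monovalent) → 0 H
  atom 5: C, bond orders sum to 4 (valence 4) → 0 H
  atom 6: C, bond orders sum to 3 (valence 4) → 1 H
  atom 7: C, bond orders sum to 3 (valence 4) → 1 H
  atom 8: C, bond orders sum to 3 (valence 4) → 1 H
  atom 9: C, bond orders sum to 3 (valence 4) → 1 H
  atom 10: C, bond orders sum to 3 (valence 4) → 1 H
Totals → C:7, H:5, F:3.
In Hill order: C7H5F3.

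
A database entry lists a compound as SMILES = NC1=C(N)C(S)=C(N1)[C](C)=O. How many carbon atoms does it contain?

Count every carbon token in the SMILES (each C, including those in ring-closure positions and inside branches).
Carbon count: 6.

6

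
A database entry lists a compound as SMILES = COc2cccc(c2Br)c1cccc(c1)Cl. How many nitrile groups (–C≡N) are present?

Scan the SMILES for the nitrile motif — none present.
Groups that are present: 1 ether.

0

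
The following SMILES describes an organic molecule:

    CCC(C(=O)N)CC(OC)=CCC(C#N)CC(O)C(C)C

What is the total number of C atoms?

16

Count every carbon token in the SMILES (each C, including those in ring-closure positions and inside branches).
Carbon count: 16.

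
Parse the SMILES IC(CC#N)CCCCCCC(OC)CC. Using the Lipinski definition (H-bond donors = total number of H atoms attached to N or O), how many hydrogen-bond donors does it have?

0

Donors: find every N or O and count the H atoms it carries.
  atom 5 (N): bond orders sum to 3 → 0 H
  atom 13 (O): bond orders sum to 2 → 0 H
Lipinski HBD = 0.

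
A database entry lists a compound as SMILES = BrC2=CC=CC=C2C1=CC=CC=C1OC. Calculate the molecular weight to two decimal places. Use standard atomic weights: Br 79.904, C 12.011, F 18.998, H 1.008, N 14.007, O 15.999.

First, the molecular formula is C13H11BrO (counting implicit H from valence).
  Br: 1 × 79.904 = 79.904
  C: 13 × 12.011 = 156.143
  H: 11 × 1.008 = 11.088
  O: 1 × 15.999 = 15.999
Sum: 1×79.904 + 13×12.011 + 11×1.008 + 1×15.999 = 263.134 → 263.13 g/mol.

263.13 g/mol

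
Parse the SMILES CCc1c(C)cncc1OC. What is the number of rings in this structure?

1

In SMILES, each pair of matching ring-closure digits denotes one ring-closing bond; the number of such bonds equals the number of independent rings.
Ring-closure bonds here: 1.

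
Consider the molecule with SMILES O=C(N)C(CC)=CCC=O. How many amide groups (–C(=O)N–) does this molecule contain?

1

The amide motif appears at heavy-atom position 2 in the SMILES.
Other groups present: 1 aldehyde, 1 alkene.
Amide count: 1.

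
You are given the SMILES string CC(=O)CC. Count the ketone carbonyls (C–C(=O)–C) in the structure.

1

The ketone motif appears at heavy-atom position 2 in the SMILES.
Ketone count: 1.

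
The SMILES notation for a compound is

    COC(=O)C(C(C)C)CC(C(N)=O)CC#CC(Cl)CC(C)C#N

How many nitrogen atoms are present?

2

Scan the SMILES for N atoms (remember two-letter symbols like Cl and Br are single atoms).
Nitrogen count: 2.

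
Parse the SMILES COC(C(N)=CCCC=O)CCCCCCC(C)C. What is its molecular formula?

C16H31NO2

Walk through each heavy atom and fill implicit hydrogens from standard valence (C 4, N 3, O 2, S 2, halogen 1):
  atom 1: C, bond orders sum to 1 (valence 4) → 3 H
  atom 2: O, bond orders sum to 2 (valence 2) → 0 H
  atom 3: C, bond orders sum to 3 (valence 4) → 1 H
  atom 4: C, bond orders sum to 4 (valence 4) → 0 H
  atom 5: N, bond orders sum to 1 (valence 3) → 2 H
  atom 6: C, bond orders sum to 3 (valence 4) → 1 H
  atom 7: C, bond orders sum to 2 (valence 4) → 2 H
  atom 8: C, bond orders sum to 2 (valence 4) → 2 H
  atom 9: C, bond orders sum to 3 (valence 4) → 1 H
  atom 10: O, bond orders sum to 2 (valence 2) → 0 H
  atom 11: C, bond orders sum to 2 (valence 4) → 2 H
  atom 12: C, bond orders sum to 2 (valence 4) → 2 H
  atom 13: C, bond orders sum to 2 (valence 4) → 2 H
  atom 14: C, bond orders sum to 2 (valence 4) → 2 H
  atom 15: C, bond orders sum to 2 (valence 4) → 2 H
  atom 16: C, bond orders sum to 2 (valence 4) → 2 H
  atom 17: C, bond orders sum to 3 (valence 4) → 1 H
  atom 18: C, bond orders sum to 1 (valence 4) → 3 H
  atom 19: C, bond orders sum to 1 (valence 4) → 3 H
Totals → C:16, H:31, N:1, O:2.
In Hill order: C16H31NO2.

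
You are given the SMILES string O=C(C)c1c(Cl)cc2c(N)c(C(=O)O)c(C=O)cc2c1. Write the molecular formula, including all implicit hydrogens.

Walk through each heavy atom and fill implicit hydrogens from standard valence (C 4, N 3, O 2, S 2, halogen 1); for lowercase aromatic atoms, an aromatic c carries 1 H when it has two neighbours and 0 H with three, and aromatic n carries 0 H:
  atom 1: O, bond orders sum to 2 (valence 2) → 0 H
  atom 2: C, bond orders sum to 4 (valence 4) → 0 H
  atom 3: C, bond orders sum to 1 (valence 4) → 3 H
  atom 4: aromatic c, 3 neighbours → 0 H
  atom 5: aromatic c, 3 neighbours → 0 H
  atom 6: Cl (halogen, monovalent) → 0 H
  atom 7: aromatic c, 2 neighbours → 1 H
  atom 8: aromatic c, 3 neighbours → 0 H
  atom 9: aromatic c, 3 neighbours → 0 H
  atom 10: N, bond orders sum to 1 (valence 3) → 2 H
  atom 11: aromatic c, 3 neighbours → 0 H
  atom 12: C, bond orders sum to 4 (valence 4) → 0 H
  atom 13: O, bond orders sum to 2 (valence 2) → 0 H
  atom 14: O, bond orders sum to 1 (valence 2) → 1 H
  atom 15: aromatic c, 3 neighbours → 0 H
  atom 16: C, bond orders sum to 3 (valence 4) → 1 H
  atom 17: O, bond orders sum to 2 (valence 2) → 0 H
  atom 18: aromatic c, 2 neighbours → 1 H
  atom 19: aromatic c, 3 neighbours → 0 H
  atom 20: aromatic c, 2 neighbours → 1 H
Totals → C:14, H:10, Cl:1, N:1, O:4.

C14H10ClNO4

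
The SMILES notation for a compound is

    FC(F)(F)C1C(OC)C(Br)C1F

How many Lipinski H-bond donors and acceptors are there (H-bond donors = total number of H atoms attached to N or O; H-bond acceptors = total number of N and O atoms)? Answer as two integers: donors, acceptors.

Donors: find every N or O and count the H atoms it carries.
  atom 7 (O): bond orders sum to 2 → 0 H
Lipinski HBD = 0.
Acceptors: N atoms = 0, O atoms = 1 → HBA = 1.

0, 1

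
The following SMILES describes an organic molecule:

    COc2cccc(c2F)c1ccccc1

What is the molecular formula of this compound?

C13H11FO

Walk through each heavy atom and fill implicit hydrogens from standard valence (C 4, N 3, O 2, S 2, halogen 1); for lowercase aromatic atoms, an aromatic c carries 1 H when it has two neighbours and 0 H with three, and aromatic n carries 0 H:
  atom 1: C, bond orders sum to 1 (valence 4) → 3 H
  atom 2: O, bond orders sum to 2 (valence 2) → 0 H
  atom 3: aromatic c, 3 neighbours → 0 H
  atom 4: aromatic c, 2 neighbours → 1 H
  atom 5: aromatic c, 2 neighbours → 1 H
  atom 6: aromatic c, 2 neighbours → 1 H
  atom 7: aromatic c, 3 neighbours → 0 H
  atom 8: aromatic c, 3 neighbours → 0 H
  atom 9: F (halogen, monovalent) → 0 H
  atom 10: aromatic c, 3 neighbours → 0 H
  atom 11: aromatic c, 2 neighbours → 1 H
  atom 12: aromatic c, 2 neighbours → 1 H
  atom 13: aromatic c, 2 neighbours → 1 H
  atom 14: aromatic c, 2 neighbours → 1 H
  atom 15: aromatic c, 2 neighbours → 1 H
Totals → C:13, H:11, F:1, O:1.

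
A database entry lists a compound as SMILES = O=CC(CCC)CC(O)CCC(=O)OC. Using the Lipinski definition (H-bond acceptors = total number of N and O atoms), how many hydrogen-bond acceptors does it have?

4

N atoms: 0; O atoms: 4.
Lipinski HBA = 0 + 4 = 4.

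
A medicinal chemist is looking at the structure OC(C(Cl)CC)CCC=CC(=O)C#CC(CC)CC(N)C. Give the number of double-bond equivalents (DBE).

Degree of unsaturation = (number of rings) + (number of π bonds).
Ring closures in the SMILES: 0.
π bonds: 2 double bonds (each 1 DoU), 1 triple bond (each 2 DoU) → 4 DoU from unsaturation.
Total DoU = 0 + 4 = 4.

4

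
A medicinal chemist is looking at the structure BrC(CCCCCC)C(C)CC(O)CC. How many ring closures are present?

0

In SMILES, each pair of matching ring-closure digits denotes one ring-closing bond; the number of such bonds equals the number of independent rings.
Ring-closure bonds here: 0.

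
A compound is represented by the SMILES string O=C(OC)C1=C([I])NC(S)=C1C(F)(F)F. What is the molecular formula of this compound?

Walk through each heavy atom and fill implicit hydrogens from standard valence (C 4, N 3, O 2, S 2, halogen 1):
  atom 1: O, bond orders sum to 2 (valence 2) → 0 H
  atom 2: C, bond orders sum to 4 (valence 4) → 0 H
  atom 3: O, bond orders sum to 2 (valence 2) → 0 H
  atom 4: C, bond orders sum to 1 (valence 4) → 3 H
  atom 5: C, bond orders sum to 4 (valence 4) → 0 H
  atom 6: C, bond orders sum to 4 (valence 4) → 0 H
  atom 7: I with explicit H count 0
  atom 8: N, bond orders sum to 2 (valence 3) → 1 H
  atom 9: C, bond orders sum to 4 (valence 4) → 0 H
  atom 10: S, bond orders sum to 1 (valence 2) → 1 H
  atom 11: C, bond orders sum to 4 (valence 4) → 0 H
  atom 12: C, bond orders sum to 4 (valence 4) → 0 H
  atom 13: F (halogen, monovalent) → 0 H
  atom 14: F (halogen, monovalent) → 0 H
  atom 15: F (halogen, monovalent) → 0 H
Totals → C:7, H:5, F:3, I:1, N:1, O:2, S:1.

C7H5F3INO2S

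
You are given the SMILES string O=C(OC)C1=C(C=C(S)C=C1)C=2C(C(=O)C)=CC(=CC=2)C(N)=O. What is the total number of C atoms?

Count every carbon token in the SMILES (each C, including those in ring-closure positions and inside branches).
Carbon count: 17.

17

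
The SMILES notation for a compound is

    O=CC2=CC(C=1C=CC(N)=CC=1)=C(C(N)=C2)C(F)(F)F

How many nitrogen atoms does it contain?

2

Scan the SMILES for N atoms (remember two-letter symbols like Cl and Br are single atoms).
Nitrogen count: 2.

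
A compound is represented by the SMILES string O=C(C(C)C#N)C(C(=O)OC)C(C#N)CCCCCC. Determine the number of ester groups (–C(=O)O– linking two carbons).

1

The ester motif appears at heavy-atom position 8 in the SMILES.
Other groups present: 1 ketone, 2 nitrile.
Ester count: 1.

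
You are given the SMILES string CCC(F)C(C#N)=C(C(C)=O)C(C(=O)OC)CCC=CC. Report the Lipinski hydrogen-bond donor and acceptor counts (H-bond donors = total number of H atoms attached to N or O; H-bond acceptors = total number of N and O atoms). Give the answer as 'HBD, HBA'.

Donors: find every N or O and count the H atoms it carries.
  atom 7 (N): bond orders sum to 3 → 0 H
  atom 11 (O): bond orders sum to 2 → 0 H
  atom 14 (O): bond orders sum to 2 → 0 H
  atom 15 (O): bond orders sum to 2 → 0 H
Lipinski HBD = 0.
Acceptors: N atoms = 1, O atoms = 3 → HBA = 4.

0, 4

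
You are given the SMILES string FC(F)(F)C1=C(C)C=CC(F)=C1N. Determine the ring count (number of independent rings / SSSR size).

1

In SMILES, each pair of matching ring-closure digits denotes one ring-closing bond; the number of such bonds equals the number of independent rings.
Ring-closure bonds here: 1.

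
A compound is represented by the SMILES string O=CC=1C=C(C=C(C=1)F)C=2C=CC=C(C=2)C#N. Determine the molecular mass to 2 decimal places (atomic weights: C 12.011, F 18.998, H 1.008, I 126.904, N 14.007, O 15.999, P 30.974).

First, the molecular formula is C14H8FNO (counting implicit H from valence).
  C: 14 × 12.011 = 168.154
  F: 1 × 18.998 = 18.998
  H: 8 × 1.008 = 8.064
  N: 1 × 14.007 = 14.007
  O: 1 × 15.999 = 15.999
Sum: 14×12.011 + 1×18.998 + 8×1.008 + 1×14.007 + 1×15.999 = 225.222 → 225.22 g/mol.

225.22 g/mol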